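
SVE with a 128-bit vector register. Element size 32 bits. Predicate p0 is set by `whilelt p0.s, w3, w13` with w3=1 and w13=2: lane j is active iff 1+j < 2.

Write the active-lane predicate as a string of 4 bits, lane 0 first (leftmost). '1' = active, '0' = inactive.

predicate = 1000

lane count: 128 div 32 = 4
p0[j] = (1+j < 2); true for j=0..0 → 1 lanes set
bits (lane 0 leftmost): 1000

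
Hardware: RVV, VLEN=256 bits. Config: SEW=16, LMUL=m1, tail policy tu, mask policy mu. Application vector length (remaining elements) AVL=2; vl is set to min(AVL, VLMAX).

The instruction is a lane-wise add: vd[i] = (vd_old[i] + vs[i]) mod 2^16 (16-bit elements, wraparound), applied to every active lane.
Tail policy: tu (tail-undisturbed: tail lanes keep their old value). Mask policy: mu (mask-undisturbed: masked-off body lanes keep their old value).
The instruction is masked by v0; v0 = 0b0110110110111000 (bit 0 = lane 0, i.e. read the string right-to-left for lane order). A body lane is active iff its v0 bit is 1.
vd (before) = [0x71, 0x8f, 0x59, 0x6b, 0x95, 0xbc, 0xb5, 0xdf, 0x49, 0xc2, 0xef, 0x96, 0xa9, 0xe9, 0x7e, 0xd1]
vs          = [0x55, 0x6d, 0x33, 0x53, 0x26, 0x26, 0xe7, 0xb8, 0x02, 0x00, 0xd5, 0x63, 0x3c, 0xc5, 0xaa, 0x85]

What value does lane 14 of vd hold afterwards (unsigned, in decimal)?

VLMAX = VLEN×LMUL/SEW = 256×1/16 = 16
vl ← min(2, 16) = 2
lane  0: mask-off/keep ⇒ 0x71
lane  1: mask-off/keep ⇒ 0x8f
lane  2: tail/keep ⇒ 0x59
lane  3: tail/keep ⇒ 0x6b
lane  4: tail/keep ⇒ 0x95
lane  5: tail/keep ⇒ 0xbc
lane  6: tail/keep ⇒ 0xb5
lane  7: tail/keep ⇒ 0xdf
lane  8: tail/keep ⇒ 0x49
lane  9: tail/keep ⇒ 0xc2
lane 10: tail/keep ⇒ 0xef
lane 11: tail/keep ⇒ 0x96
lane 12: tail/keep ⇒ 0xa9
lane 13: tail/keep ⇒ 0xe9
lane 14: tail/keep ⇒ 0x7e
lane 15: tail/keep ⇒ 0xd1

vd[14] = 126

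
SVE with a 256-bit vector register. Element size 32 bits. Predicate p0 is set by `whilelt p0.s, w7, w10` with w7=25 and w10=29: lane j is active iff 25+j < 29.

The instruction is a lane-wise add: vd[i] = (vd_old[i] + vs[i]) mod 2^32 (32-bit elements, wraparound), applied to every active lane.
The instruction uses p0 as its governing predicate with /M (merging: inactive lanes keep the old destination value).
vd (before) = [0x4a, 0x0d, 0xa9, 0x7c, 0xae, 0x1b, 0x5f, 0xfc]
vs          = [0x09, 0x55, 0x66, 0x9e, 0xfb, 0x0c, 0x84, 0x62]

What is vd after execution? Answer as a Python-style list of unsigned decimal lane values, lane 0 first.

register lanes = 256/32 = 8
active while 25+j < 29, i.e. j ∈ [0,4) capped at 8 ⇒ 4
lane  0: add(0x4a,0x09) ⇒ 0x53
lane  1: add(0x0d,0x55) ⇒ 0x62
lane  2: add(0xa9,0x66) ⇒ 0x10f
lane  3: add(0x7c,0x9e) ⇒ 0x11a
lane  4: tail/keep ⇒ 0xae
lane  5: tail/keep ⇒ 0x1b
lane  6: tail/keep ⇒ 0x5f
lane  7: tail/keep ⇒ 0xfc

vd = [83, 98, 271, 282, 174, 27, 95, 252]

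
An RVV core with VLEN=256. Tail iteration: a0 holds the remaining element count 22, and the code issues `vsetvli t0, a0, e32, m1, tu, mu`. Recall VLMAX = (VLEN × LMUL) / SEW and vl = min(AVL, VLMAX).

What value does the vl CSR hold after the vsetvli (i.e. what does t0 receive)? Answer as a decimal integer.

VLMAX = VLEN×LMUL/SEW = 256×1/32 = 8
vl ← min(22, 8) = 8

vl = 8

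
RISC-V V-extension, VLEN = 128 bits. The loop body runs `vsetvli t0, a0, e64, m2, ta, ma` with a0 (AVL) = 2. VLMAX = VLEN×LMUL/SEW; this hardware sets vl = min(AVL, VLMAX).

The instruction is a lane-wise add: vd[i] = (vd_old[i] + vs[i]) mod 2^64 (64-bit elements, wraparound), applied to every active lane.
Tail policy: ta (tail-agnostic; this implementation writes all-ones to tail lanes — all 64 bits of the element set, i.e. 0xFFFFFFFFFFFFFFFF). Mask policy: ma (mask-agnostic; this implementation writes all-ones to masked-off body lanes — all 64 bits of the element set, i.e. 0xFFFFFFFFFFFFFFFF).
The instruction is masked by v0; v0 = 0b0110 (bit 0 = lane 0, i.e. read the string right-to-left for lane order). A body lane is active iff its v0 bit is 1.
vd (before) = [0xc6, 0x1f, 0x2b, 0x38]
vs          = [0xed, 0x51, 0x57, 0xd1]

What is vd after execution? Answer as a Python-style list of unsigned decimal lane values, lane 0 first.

VLMAX = VLEN×LMUL/SEW = 128×2/64 = 4
vl = min(AVL, VLMAX) = min(2, 4) = 2
vd[0] mask-off/ones -> 0xffffffffffffffff
vd[1] add(0x1f,0x51) -> 0x70
vd[2] tail/ones -> 0xffffffffffffffff
vd[3] tail/ones -> 0xffffffffffffffff

vd = [18446744073709551615, 112, 18446744073709551615, 18446744073709551615]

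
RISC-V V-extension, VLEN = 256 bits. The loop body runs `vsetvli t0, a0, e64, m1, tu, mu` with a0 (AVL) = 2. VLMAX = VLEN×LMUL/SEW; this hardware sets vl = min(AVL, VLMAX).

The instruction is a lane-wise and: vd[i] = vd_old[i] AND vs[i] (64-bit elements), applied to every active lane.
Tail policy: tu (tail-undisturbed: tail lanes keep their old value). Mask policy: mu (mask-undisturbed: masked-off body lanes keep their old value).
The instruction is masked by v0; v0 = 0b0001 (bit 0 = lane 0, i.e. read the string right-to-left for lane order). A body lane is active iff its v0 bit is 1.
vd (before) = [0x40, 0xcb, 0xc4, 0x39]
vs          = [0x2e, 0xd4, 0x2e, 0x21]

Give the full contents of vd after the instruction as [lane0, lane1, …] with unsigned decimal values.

vd = [0, 203, 196, 57]

VLMAX = (256 × 1) / 64 = 4 lanes
vl ← min(2, 4) = 2
  i=0: and(0x40,0x2e) → 0
  i=1: mask-off/keep → 203
  i=2: tail/keep → 196
  i=3: tail/keep → 57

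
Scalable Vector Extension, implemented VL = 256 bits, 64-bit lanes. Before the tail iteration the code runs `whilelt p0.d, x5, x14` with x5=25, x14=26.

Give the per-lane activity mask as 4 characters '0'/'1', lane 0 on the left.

register lanes = 256/64 = 4
whilelt: lane j active iff 25+j < 26 → j < 1 → 1 active
bits (lane 0 leftmost): 1000

predicate = 1000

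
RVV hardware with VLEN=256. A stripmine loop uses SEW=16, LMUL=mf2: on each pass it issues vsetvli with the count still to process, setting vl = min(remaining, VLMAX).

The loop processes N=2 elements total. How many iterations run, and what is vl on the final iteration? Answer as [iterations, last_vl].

[iterations, last_vl] = [1, 2]

VLMAX = VLEN×LMUL/SEW = 256×1/2/16 = 8
iterations = ceil(2/8) = 1; final-pass vl = 2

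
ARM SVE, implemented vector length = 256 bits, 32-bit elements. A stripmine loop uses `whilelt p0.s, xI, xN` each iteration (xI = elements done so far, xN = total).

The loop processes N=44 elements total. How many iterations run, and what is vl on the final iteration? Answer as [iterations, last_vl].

256-bit reg / 32-bit elem → 8 lanes
N=44: ⌈44/8⌉ = 6 iters; last vl = 44 − 5×8 = 4

[iterations, last_vl] = [6, 4]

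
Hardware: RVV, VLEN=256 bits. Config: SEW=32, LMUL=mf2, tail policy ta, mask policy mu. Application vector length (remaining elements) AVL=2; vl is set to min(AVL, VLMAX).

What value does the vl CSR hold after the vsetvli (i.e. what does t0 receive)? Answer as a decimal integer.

vl = 2

lanes per group: 256·1/2/32 = 4
AVL=2 ≤ VLMAX=4, so vl = 2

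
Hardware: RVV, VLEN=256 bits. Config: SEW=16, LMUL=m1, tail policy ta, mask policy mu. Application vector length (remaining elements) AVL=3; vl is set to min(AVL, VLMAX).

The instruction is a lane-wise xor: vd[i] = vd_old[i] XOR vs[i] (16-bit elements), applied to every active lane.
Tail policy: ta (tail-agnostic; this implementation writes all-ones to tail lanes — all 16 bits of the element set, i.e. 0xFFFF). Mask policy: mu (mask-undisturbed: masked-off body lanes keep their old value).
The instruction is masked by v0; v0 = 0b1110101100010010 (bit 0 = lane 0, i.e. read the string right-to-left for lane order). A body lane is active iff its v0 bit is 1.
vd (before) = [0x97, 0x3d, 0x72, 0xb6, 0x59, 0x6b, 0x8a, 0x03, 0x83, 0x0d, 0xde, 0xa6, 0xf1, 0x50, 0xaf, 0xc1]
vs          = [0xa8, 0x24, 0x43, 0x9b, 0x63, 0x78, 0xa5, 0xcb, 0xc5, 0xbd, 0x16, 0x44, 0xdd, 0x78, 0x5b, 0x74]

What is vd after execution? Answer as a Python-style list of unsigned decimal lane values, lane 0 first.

lanes per group: 256·1/16 = 16
vl = min(AVL, VLMAX) = min(3, 16) = 3
  i=0: mask-off/keep → 151
  i=1: xor(0x3d,0x24) → 25
  i=2: mask-off/keep → 114
  i=3: tail/ones → 65535
  i=4: tail/ones → 65535
  i=5: tail/ones → 65535
  i=6: tail/ones → 65535
  i=7: tail/ones → 65535
  i=8: tail/ones → 65535
  i=9: tail/ones → 65535
  i=10: tail/ones → 65535
  i=11: tail/ones → 65535
  i=12: tail/ones → 65535
  i=13: tail/ones → 65535
  i=14: tail/ones → 65535
  i=15: tail/ones → 65535

vd = [151, 25, 114, 65535, 65535, 65535, 65535, 65535, 65535, 65535, 65535, 65535, 65535, 65535, 65535, 65535]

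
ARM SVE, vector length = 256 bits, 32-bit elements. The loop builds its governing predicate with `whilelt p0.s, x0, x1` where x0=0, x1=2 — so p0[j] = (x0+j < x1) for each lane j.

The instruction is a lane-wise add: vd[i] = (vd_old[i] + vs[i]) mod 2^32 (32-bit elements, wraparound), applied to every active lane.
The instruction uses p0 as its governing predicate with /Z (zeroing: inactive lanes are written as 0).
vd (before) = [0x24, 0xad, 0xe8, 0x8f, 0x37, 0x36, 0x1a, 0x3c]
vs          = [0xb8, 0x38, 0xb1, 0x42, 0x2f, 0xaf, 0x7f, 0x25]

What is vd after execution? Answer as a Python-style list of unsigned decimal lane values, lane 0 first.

vd = [220, 229, 0, 0, 0, 0, 0, 0]

lane count: 256 div 32 = 8
p0[j] = (0+j < 2); true for j=0..1 → 2 lanes set
  i=0: add(0x24,0xb8) → 220
  i=1: add(0xad,0x38) → 229
  i=2: tail/zero → 0
  i=3: tail/zero → 0
  i=4: tail/zero → 0
  i=5: tail/zero → 0
  i=6: tail/zero → 0
  i=7: tail/zero → 0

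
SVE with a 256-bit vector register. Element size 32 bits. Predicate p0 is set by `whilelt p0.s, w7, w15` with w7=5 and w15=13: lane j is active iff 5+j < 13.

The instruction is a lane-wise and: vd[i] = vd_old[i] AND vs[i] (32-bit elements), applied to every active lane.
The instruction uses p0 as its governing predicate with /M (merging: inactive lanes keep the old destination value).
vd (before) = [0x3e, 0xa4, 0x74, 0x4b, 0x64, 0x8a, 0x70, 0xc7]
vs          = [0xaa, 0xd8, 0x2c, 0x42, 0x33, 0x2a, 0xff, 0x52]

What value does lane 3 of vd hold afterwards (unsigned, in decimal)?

vd[3] = 66

register lanes = 256/32 = 8
active while 5+j < 13, i.e. j ∈ [0,8) capped at 8 ⇒ 8
lane  0: and(0x3e,0xaa) ⇒ 0x2a
lane  1: and(0xa4,0xd8) ⇒ 0x80
lane  2: and(0x74,0x2c) ⇒ 0x24
lane  3: and(0x4b,0x42) ⇒ 0x42
lane  4: and(0x64,0x33) ⇒ 0x20
lane  5: and(0x8a,0x2a) ⇒ 0x0a
lane  6: and(0x70,0xff) ⇒ 0x70
lane  7: and(0xc7,0x52) ⇒ 0x42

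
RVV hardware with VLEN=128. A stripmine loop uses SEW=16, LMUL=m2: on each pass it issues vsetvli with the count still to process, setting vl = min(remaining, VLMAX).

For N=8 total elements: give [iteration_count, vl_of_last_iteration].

[iterations, last_vl] = [1, 8]

VLMAX = VLEN×LMUL/SEW = 128×2/16 = 16
8 elements at 16/iter → 1 passes, remainder 8 on the last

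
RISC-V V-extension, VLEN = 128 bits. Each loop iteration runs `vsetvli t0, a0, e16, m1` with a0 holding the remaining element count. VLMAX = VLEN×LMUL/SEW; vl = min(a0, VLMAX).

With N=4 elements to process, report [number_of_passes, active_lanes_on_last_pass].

VLMAX = VLEN×LMUL/SEW = 128×1/16 = 8
4 elements at 8/iter → 1 passes, remainder 4 on the last

[iterations, last_vl] = [1, 4]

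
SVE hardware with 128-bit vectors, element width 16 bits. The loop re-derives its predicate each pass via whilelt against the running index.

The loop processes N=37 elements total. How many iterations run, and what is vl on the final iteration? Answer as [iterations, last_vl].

128-bit reg / 16-bit elem → 8 lanes
37 elements at 8/iter → 5 passes, remainder 5 on the last

[iterations, last_vl] = [5, 5]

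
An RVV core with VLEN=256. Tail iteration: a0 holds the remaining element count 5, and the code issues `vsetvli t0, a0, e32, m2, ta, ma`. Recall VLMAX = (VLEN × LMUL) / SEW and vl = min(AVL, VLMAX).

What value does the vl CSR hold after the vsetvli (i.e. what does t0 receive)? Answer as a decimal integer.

VLMAX = VLEN×LMUL/SEW = 256×2/32 = 16
AVL=5 ≤ VLMAX=16, so vl = 5

vl = 5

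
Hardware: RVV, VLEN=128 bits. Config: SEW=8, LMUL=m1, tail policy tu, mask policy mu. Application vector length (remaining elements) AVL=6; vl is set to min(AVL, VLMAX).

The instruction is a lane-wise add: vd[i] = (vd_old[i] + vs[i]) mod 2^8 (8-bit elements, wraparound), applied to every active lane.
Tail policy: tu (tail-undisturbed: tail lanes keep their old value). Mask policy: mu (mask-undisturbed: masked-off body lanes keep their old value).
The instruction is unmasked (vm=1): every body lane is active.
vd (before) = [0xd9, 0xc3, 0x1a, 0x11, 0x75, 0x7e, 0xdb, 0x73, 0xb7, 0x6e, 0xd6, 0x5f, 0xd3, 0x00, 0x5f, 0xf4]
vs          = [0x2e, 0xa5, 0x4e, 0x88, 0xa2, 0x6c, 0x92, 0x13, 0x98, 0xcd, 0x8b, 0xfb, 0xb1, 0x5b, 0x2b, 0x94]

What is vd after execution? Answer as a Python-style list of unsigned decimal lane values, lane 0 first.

vd = [7, 104, 104, 153, 23, 234, 219, 115, 183, 110, 214, 95, 211, 0, 95, 244]

VLMAX = (128 × 1) / 8 = 16 lanes
vl = min(AVL, VLMAX) = min(6, 16) = 6
vd[0] add(0xd9,0x2e) -> 0x07
vd[1] add(0xc3,0xa5) -> 0x68
vd[2] add(0x1a,0x4e) -> 0x68
vd[3] add(0x11,0x88) -> 0x99
vd[4] add(0x75,0xa2) -> 0x17
vd[5] add(0x7e,0x6c) -> 0xea
vd[6] tail/keep -> 0xdb
vd[7] tail/keep -> 0x73
vd[8] tail/keep -> 0xb7
vd[9] tail/keep -> 0x6e
vd[10] tail/keep -> 0xd6
vd[11] tail/keep -> 0x5f
vd[12] tail/keep -> 0xd3
vd[13] tail/keep -> 0x00
vd[14] tail/keep -> 0x5f
vd[15] tail/keep -> 0xf4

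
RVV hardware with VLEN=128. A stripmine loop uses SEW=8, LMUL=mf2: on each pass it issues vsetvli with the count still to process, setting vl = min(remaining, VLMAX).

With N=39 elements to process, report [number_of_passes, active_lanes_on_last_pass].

VLMAX = VLEN×LMUL/SEW = 128×1/2/8 = 8
39 elements at 8/iter → 5 passes, remainder 7 on the last

[iterations, last_vl] = [5, 7]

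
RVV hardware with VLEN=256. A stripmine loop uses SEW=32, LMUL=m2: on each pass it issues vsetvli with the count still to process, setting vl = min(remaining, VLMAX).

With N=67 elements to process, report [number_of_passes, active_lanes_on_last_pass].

[iterations, last_vl] = [5, 3]

lanes per group: 256·2/32 = 16
iterations = ceil(67/16) = 5; final-pass vl = 3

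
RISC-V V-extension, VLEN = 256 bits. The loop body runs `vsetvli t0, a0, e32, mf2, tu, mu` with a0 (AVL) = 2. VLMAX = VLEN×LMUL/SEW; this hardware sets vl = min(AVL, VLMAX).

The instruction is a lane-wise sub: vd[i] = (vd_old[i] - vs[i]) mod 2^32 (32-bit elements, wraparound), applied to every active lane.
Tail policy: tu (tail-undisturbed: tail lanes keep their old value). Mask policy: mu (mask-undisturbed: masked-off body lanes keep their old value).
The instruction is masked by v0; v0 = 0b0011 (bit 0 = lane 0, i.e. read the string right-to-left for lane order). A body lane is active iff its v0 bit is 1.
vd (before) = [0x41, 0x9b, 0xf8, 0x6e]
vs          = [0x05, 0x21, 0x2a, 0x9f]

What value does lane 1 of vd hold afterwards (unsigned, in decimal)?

vd[1] = 122

VLMAX = (256 × 1/2) / 32 = 4 lanes
vl = min(AVL, VLMAX) = min(2, 4) = 2
lane  0: sub(0x41,0x05) ⇒ 0x3c
lane  1: sub(0x9b,0x21) ⇒ 0x7a
lane  2: tail/keep ⇒ 0xf8
lane  3: tail/keep ⇒ 0x6e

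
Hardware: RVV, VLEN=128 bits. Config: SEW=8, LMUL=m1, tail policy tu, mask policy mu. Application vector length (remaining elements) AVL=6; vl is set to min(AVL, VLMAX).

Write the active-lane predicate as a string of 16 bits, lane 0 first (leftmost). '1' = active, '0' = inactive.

predicate = 1111110000000000

VLMAX = (128 × 1) / 8 = 16 lanes
AVL=6 ≤ VLMAX=16, so vl = 6
bits (lane 0 leftmost): 1111110000000000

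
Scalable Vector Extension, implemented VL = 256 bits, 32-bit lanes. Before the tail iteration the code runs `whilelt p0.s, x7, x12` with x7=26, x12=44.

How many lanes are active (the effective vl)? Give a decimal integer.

lane count: 256 div 32 = 8
p0[j] = (26+j < 44); true for j=0..7 → 8 lanes set

vl = 8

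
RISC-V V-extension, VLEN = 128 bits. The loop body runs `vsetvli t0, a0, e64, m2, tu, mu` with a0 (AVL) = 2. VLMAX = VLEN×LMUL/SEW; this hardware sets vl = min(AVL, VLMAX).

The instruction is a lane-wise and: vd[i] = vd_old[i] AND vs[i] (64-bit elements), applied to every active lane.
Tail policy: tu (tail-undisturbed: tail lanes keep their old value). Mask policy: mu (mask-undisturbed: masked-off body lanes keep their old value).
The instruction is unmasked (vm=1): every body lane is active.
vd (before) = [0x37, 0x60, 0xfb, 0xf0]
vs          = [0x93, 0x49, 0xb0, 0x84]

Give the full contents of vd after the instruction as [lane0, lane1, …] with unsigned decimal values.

VLMAX = (128 × 2) / 64 = 4 lanes
vl = min(AVL, VLMAX) = min(2, 4) = 2
[0] and(0x37,0x93) = 0x13
[1] and(0x60,0x49) = 0x40
[2] tail/keep = 0xfb
[3] tail/keep = 0xf0

vd = [19, 64, 251, 240]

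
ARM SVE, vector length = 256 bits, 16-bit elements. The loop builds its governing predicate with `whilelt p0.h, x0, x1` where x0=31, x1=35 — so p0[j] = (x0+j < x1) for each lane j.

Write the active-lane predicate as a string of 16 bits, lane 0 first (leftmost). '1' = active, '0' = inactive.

predicate = 1111000000000000

256-bit reg / 16-bit elem → 16 lanes
active while 31+j < 35, i.e. j ∈ [0,4) capped at 16 ⇒ 4
bits (lane 0 leftmost): 1111000000000000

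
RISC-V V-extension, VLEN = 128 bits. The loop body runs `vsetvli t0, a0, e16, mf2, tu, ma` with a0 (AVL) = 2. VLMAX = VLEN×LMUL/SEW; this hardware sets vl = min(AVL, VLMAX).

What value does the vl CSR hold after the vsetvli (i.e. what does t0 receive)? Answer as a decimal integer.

vl = 2

VLMAX = VLEN×LMUL/SEW = 128×1/2/16 = 4
vl ← min(2, 4) = 2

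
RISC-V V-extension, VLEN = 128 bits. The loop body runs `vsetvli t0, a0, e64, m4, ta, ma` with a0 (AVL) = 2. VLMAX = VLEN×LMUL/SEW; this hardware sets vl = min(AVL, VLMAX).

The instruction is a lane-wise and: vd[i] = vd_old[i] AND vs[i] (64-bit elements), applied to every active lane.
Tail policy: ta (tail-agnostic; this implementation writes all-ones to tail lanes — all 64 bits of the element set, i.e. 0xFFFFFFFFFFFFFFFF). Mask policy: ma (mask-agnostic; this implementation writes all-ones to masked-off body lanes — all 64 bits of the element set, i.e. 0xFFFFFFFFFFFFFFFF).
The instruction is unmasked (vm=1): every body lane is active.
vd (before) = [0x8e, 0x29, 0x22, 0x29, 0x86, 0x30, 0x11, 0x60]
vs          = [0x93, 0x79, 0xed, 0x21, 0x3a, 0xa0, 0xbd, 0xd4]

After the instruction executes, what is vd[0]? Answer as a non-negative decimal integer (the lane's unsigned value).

vd[0] = 130

lanes per group: 128·4/64 = 8
vl = min(AVL, VLMAX) = min(2, 8) = 2
  i=0: and(0x8e,0x93) → 130
  i=1: and(0x29,0x79) → 41
  i=2: tail/ones → 18446744073709551615
  i=3: tail/ones → 18446744073709551615
  i=4: tail/ones → 18446744073709551615
  i=5: tail/ones → 18446744073709551615
  i=6: tail/ones → 18446744073709551615
  i=7: tail/ones → 18446744073709551615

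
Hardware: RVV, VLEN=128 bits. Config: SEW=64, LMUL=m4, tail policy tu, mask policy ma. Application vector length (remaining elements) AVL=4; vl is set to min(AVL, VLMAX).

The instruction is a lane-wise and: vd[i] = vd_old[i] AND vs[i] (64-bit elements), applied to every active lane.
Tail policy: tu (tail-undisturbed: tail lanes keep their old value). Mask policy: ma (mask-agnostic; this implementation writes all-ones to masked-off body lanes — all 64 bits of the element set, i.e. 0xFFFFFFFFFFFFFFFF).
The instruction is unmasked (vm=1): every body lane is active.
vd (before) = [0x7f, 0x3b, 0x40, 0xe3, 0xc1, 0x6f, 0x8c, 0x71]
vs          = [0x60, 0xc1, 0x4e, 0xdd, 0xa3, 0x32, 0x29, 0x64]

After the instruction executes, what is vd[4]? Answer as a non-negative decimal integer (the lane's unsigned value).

lanes per group: 128·4/64 = 8
vl = min(AVL, VLMAX) = min(4, 8) = 4
[0] and(0x7f,0x60) = 0x60
[1] and(0x3b,0xc1) = 0x01
[2] and(0x40,0x4e) = 0x40
[3] and(0xe3,0xdd) = 0xc1
[4] tail/keep = 0xc1
[5] tail/keep = 0x6f
[6] tail/keep = 0x8c
[7] tail/keep = 0x71

vd[4] = 193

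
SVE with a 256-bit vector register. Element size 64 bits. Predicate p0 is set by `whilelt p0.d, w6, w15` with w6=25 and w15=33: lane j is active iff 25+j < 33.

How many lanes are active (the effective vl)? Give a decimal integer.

vl = 4

lane count: 256 div 64 = 4
active while 25+j < 33, i.e. j ∈ [0,8) capped at 4 ⇒ 4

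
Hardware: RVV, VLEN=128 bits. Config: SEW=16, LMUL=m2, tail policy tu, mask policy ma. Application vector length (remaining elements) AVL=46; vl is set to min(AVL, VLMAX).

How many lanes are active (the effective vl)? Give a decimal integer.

lanes per group: 128·2/16 = 16
vl ← min(46, 16) = 16

vl = 16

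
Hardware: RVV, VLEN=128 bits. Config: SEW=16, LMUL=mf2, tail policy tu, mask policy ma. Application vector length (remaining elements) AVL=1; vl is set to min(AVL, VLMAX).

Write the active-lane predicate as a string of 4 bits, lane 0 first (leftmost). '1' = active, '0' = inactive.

predicate = 1000

VLMAX = (128 × 1/2) / 16 = 4 lanes
AVL=1 ≤ VLMAX=4, so vl = 1
bits (lane 0 leftmost): 1000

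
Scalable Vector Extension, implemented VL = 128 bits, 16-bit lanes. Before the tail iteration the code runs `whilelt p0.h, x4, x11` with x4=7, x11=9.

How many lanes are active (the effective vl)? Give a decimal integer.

vl = 2

lane count: 128 div 16 = 8
p0[j] = (7+j < 9); true for j=0..1 → 2 lanes set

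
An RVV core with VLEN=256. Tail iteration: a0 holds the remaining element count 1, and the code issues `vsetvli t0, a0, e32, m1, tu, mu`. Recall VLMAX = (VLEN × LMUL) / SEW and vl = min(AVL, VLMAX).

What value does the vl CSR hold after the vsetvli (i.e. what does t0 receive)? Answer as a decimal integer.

vl = 1

VLMAX = VLEN×LMUL/SEW = 256×1/32 = 8
vl = min(AVL, VLMAX) = min(1, 8) = 1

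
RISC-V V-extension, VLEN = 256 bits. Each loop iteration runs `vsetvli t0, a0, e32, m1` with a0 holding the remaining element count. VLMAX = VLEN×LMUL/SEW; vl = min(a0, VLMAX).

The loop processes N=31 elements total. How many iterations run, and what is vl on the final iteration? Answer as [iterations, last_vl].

lanes per group: 256·1/32 = 8
N=31: ⌈31/8⌉ = 4 iters; last vl = 31 − 3×8 = 7

[iterations, last_vl] = [4, 7]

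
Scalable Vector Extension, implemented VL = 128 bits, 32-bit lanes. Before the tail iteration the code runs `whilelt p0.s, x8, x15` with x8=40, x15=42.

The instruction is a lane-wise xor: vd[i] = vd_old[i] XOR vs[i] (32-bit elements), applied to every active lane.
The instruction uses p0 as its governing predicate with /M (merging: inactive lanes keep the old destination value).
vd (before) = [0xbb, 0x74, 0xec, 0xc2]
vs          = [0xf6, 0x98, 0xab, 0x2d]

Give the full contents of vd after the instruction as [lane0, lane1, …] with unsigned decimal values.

128-bit reg / 32-bit elem → 4 lanes
p0[j] = (40+j < 42); true for j=0..1 → 2 lanes set
[0] xor(0xbb,0xf6) = 0x4d
[1] xor(0x74,0x98) = 0xec
[2] tail/keep = 0xec
[3] tail/keep = 0xc2

vd = [77, 236, 236, 194]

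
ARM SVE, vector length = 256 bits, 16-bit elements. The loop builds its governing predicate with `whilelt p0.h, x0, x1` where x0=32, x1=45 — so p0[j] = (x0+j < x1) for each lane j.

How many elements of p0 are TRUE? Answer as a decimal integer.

vl = 13

register lanes = 256/16 = 16
p0[j] = (32+j < 45); true for j=0..12 → 13 lanes set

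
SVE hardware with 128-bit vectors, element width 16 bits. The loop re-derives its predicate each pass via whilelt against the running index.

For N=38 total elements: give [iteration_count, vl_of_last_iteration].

register lanes = 128/16 = 8
N=38: ⌈38/8⌉ = 5 iters; last vl = 38 − 4×8 = 6

[iterations, last_vl] = [5, 6]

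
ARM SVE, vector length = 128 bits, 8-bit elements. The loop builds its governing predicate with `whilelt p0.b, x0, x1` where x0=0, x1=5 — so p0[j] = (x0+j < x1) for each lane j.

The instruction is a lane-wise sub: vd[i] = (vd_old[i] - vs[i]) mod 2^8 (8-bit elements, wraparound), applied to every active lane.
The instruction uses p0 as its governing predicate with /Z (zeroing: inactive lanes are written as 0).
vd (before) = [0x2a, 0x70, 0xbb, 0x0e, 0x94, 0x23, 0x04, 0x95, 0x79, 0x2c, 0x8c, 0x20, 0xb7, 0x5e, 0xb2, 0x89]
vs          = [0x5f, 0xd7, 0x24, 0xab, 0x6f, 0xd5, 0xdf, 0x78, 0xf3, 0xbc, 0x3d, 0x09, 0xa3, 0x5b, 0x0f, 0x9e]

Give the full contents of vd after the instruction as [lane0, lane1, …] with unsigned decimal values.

vd = [203, 153, 151, 99, 37, 0, 0, 0, 0, 0, 0, 0, 0, 0, 0, 0]

128-bit reg / 8-bit elem → 16 lanes
whilelt: lane j active iff 0+j < 5 → j < 5 → 5 active
lane  0: sub(0x2a,0x5f) ⇒ 0xcb
lane  1: sub(0x70,0xd7) ⇒ 0x99
lane  2: sub(0xbb,0x24) ⇒ 0x97
lane  3: sub(0x0e,0xab) ⇒ 0x63
lane  4: sub(0x94,0x6f) ⇒ 0x25
lane  5: tail/zero ⇒ 0x00
lane  6: tail/zero ⇒ 0x00
lane  7: tail/zero ⇒ 0x00
lane  8: tail/zero ⇒ 0x00
lane  9: tail/zero ⇒ 0x00
lane 10: tail/zero ⇒ 0x00
lane 11: tail/zero ⇒ 0x00
lane 12: tail/zero ⇒ 0x00
lane 13: tail/zero ⇒ 0x00
lane 14: tail/zero ⇒ 0x00
lane 15: tail/zero ⇒ 0x00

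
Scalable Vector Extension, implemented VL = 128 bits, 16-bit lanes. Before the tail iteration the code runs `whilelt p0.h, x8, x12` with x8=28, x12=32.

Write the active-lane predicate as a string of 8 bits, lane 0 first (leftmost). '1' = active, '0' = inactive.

128-bit reg / 16-bit elem → 8 lanes
p0[j] = (28+j < 32); true for j=0..3 → 4 lanes set
bits (lane 0 leftmost): 11110000

predicate = 11110000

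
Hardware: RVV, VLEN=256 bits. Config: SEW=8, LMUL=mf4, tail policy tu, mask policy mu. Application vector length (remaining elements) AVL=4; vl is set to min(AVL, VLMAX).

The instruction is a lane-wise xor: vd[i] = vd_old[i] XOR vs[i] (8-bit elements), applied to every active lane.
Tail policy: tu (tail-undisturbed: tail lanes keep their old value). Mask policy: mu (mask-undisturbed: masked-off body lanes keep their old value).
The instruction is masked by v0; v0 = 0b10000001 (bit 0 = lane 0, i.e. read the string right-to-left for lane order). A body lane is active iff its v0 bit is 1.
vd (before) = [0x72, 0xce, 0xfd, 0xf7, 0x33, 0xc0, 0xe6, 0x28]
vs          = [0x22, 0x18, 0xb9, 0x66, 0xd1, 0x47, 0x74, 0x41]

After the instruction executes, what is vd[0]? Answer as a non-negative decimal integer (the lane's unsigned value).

vd[0] = 80

VLMAX = VLEN×LMUL/SEW = 256×1/4/8 = 8
AVL=4 ≤ VLMAX=8, so vl = 4
[0] xor(0x72,0x22) = 0x50
[1] mask-off/keep = 0xce
[2] mask-off/keep = 0xfd
[3] mask-off/keep = 0xf7
[4] tail/keep = 0x33
[5] tail/keep = 0xc0
[6] tail/keep = 0xe6
[7] tail/keep = 0x28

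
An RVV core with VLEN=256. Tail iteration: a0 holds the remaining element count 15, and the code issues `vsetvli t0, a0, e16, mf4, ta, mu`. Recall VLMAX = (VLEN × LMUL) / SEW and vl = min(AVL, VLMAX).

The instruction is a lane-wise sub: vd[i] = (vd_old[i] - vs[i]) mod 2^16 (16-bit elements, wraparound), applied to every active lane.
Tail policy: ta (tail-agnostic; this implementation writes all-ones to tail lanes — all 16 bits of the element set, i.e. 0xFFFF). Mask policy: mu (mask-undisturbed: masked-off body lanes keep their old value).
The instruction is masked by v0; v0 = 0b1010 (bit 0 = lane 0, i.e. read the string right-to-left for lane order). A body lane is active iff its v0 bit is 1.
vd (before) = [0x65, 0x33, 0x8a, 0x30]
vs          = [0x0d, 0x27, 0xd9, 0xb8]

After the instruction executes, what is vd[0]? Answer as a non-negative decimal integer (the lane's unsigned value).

vd[0] = 101

VLMAX = VLEN×LMUL/SEW = 256×1/4/16 = 4
AVL=15 > VLMAX=4, so vl = 4
[0] mask-off/keep = 0x65
[1] sub(0x33,0x27) = 0x0c
[2] mask-off/keep = 0x8a
[3] sub(0x30,0xb8) = 0xff78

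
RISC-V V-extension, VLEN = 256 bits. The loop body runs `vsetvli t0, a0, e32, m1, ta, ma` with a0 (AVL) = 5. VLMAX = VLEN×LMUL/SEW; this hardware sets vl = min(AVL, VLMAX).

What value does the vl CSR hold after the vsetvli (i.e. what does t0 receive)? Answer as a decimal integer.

lanes per group: 256·1/32 = 8
vl = min(AVL, VLMAX) = min(5, 8) = 5

vl = 5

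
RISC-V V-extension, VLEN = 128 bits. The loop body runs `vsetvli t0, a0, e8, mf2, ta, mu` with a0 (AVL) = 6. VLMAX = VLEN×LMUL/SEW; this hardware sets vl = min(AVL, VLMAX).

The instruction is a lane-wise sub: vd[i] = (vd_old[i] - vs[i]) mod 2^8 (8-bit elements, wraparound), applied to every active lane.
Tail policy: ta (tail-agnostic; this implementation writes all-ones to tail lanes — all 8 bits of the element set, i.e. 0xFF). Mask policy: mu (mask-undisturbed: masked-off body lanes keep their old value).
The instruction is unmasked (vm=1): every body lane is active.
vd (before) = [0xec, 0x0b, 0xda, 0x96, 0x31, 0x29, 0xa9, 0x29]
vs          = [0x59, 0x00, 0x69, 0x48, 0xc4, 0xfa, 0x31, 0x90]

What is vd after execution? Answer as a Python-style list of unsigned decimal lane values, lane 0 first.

vd = [147, 11, 113, 78, 109, 47, 255, 255]

lanes per group: 128·1/2/8 = 8
vl ← min(6, 8) = 6
  i=0: sub(0xec,0x59) → 147
  i=1: sub(0x0b,0x00) → 11
  i=2: sub(0xda,0x69) → 113
  i=3: sub(0x96,0x48) → 78
  i=4: sub(0x31,0xc4) → 109
  i=5: sub(0x29,0xfa) → 47
  i=6: tail/ones → 255
  i=7: tail/ones → 255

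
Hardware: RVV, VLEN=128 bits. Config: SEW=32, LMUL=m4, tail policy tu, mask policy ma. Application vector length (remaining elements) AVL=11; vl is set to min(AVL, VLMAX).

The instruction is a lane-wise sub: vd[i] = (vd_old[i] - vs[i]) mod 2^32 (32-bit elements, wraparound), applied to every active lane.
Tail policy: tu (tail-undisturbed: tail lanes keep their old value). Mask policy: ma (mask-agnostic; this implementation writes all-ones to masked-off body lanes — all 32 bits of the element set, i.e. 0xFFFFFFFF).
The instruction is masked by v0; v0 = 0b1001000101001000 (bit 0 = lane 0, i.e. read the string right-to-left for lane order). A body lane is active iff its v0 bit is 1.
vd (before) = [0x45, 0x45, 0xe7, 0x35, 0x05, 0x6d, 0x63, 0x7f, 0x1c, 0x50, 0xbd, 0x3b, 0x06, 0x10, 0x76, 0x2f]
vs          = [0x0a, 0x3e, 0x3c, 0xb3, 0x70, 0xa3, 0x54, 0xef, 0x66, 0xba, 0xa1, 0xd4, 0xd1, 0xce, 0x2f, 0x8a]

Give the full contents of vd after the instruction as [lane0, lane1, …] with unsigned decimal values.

VLMAX = (128 × 4) / 32 = 16 lanes
vl = min(AVL, VLMAX) = min(11, 16) = 11
[0] mask-off/ones = 0xffffffff
[1] mask-off/ones = 0xffffffff
[2] mask-off/ones = 0xffffffff
[3] sub(0x35,0xb3) = 0xffffff82
[4] mask-off/ones = 0xffffffff
[5] mask-off/ones = 0xffffffff
[6] sub(0x63,0x54) = 0x0f
[7] mask-off/ones = 0xffffffff
[8] sub(0x1c,0x66) = 0xffffffb6
[9] mask-off/ones = 0xffffffff
[10] mask-off/ones = 0xffffffff
[11] tail/keep = 0x3b
[12] tail/keep = 0x06
[13] tail/keep = 0x10
[14] tail/keep = 0x76
[15] tail/keep = 0x2f

vd = [4294967295, 4294967295, 4294967295, 4294967170, 4294967295, 4294967295, 15, 4294967295, 4294967222, 4294967295, 4294967295, 59, 6, 16, 118, 47]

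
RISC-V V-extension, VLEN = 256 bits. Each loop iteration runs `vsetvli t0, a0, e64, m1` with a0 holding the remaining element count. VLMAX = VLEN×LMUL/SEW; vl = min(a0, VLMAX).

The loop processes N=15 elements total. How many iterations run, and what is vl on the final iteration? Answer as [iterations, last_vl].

[iterations, last_vl] = [4, 3]

VLMAX = VLEN×LMUL/SEW = 256×1/64 = 4
15 elements at 4/iter → 4 passes, remainder 3 on the last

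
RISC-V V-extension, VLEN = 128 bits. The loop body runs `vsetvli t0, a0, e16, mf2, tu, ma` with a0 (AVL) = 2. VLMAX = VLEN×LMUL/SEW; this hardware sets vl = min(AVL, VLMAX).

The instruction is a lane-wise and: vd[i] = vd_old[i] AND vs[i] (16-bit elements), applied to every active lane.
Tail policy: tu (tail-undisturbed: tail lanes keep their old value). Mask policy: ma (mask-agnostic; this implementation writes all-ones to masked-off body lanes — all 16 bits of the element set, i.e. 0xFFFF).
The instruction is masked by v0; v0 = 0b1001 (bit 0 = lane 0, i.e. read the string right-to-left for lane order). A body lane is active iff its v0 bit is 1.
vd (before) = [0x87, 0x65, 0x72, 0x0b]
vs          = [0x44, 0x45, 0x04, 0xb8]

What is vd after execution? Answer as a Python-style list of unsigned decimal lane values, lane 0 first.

vd = [4, 65535, 114, 11]

lanes per group: 128·1/2/16 = 4
vl = min(AVL, VLMAX) = min(2, 4) = 2
  i=0: and(0x87,0x44) → 4
  i=1: mask-off/ones → 65535
  i=2: tail/keep → 114
  i=3: tail/keep → 11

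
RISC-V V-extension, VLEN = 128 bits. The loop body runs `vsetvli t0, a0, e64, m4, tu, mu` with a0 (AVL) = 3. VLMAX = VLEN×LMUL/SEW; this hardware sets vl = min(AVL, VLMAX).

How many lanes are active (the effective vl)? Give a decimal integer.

VLMAX = (128 × 4) / 64 = 8 lanes
vl ← min(3, 8) = 3

vl = 3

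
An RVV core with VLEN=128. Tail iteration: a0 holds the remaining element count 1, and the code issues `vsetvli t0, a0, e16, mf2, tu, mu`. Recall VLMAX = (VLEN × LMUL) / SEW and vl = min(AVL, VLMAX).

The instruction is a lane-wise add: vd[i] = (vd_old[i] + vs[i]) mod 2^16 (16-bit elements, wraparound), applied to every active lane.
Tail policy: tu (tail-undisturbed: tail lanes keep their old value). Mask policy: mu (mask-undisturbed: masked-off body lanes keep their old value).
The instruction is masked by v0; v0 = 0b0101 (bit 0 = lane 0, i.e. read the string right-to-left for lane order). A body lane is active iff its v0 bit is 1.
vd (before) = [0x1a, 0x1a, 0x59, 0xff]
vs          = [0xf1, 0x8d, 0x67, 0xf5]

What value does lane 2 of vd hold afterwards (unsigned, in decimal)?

vd[2] = 89

lanes per group: 128·1/2/16 = 4
AVL=1 ≤ VLMAX=4, so vl = 1
lane  0: add(0x1a,0xf1) ⇒ 0x10b
lane  1: tail/keep ⇒ 0x1a
lane  2: tail/keep ⇒ 0x59
lane  3: tail/keep ⇒ 0xff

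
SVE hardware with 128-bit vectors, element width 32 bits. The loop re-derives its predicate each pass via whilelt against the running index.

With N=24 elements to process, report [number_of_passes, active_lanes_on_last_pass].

[iterations, last_vl] = [6, 4]

128-bit reg / 32-bit elem → 4 lanes
iterations = ceil(24/4) = 6; final-pass vl = 4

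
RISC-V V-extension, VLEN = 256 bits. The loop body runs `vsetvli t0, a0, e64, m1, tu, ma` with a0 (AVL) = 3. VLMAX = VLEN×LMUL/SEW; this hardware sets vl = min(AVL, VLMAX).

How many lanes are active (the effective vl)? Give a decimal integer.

VLMAX = VLEN×LMUL/SEW = 256×1/64 = 4
AVL=3 ≤ VLMAX=4, so vl = 3

vl = 3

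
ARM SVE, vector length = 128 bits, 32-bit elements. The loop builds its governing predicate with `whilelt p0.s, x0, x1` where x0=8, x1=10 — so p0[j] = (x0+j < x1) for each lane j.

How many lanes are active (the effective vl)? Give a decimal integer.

vl = 2

128-bit reg / 32-bit elem → 4 lanes
active while 8+j < 10, i.e. j ∈ [0,2) capped at 4 ⇒ 2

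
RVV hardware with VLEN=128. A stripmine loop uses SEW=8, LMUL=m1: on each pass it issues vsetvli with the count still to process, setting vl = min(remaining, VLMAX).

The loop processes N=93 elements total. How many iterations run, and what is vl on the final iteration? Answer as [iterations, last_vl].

[iterations, last_vl] = [6, 13]

lanes per group: 128·1/8 = 16
iterations = ceil(93/16) = 6; final-pass vl = 13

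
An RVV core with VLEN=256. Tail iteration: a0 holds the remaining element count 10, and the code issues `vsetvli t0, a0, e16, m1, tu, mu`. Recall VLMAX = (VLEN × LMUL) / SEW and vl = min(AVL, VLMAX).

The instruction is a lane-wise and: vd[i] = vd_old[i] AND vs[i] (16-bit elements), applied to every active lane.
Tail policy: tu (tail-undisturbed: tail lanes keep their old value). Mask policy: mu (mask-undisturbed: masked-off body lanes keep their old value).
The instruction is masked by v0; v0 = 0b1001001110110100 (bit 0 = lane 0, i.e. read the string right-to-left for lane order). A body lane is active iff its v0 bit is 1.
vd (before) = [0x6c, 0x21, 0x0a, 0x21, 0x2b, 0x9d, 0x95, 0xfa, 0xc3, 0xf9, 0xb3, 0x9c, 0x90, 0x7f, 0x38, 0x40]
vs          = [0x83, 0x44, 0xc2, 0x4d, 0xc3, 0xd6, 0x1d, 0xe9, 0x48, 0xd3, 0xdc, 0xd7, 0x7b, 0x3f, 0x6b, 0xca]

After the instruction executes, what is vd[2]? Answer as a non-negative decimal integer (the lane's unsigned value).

vd[2] = 2

VLMAX = VLEN×LMUL/SEW = 256×1/16 = 16
vl ← min(10, 16) = 10
  i=0: mask-off/keep → 108
  i=1: mask-off/keep → 33
  i=2: and(0x0a,0xc2) → 2
  i=3: mask-off/keep → 33
  i=4: and(0x2b,0xc3) → 3
  i=5: and(0x9d,0xd6) → 148
  i=6: mask-off/keep → 149
  i=7: and(0xfa,0xe9) → 232
  i=8: and(0xc3,0x48) → 64
  i=9: and(0xf9,0xd3) → 209
  i=10: tail/keep → 179
  i=11: tail/keep → 156
  i=12: tail/keep → 144
  i=13: tail/keep → 127
  i=14: tail/keep → 56
  i=15: tail/keep → 64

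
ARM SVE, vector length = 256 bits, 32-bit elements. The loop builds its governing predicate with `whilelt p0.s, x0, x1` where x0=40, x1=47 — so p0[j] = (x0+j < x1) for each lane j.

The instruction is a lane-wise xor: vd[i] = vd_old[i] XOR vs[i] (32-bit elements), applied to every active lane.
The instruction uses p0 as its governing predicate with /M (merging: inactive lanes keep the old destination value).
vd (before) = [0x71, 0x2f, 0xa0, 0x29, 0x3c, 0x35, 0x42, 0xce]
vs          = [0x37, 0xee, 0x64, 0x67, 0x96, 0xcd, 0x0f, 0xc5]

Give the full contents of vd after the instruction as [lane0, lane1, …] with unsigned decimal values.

vd = [70, 193, 196, 78, 170, 248, 77, 206]

256-bit reg / 32-bit elem → 8 lanes
active while 40+j < 47, i.e. j ∈ [0,7) capped at 8 ⇒ 7
[0] xor(0x71,0x37) = 0x46
[1] xor(0x2f,0xee) = 0xc1
[2] xor(0xa0,0x64) = 0xc4
[3] xor(0x29,0x67) = 0x4e
[4] xor(0x3c,0x96) = 0xaa
[5] xor(0x35,0xcd) = 0xf8
[6] xor(0x42,0x0f) = 0x4d
[7] tail/keep = 0xce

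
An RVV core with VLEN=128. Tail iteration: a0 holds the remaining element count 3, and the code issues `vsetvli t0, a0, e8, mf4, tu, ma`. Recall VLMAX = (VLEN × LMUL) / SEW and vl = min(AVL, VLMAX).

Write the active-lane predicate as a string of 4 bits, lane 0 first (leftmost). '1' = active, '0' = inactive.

lanes per group: 128·1/4/8 = 4
vl ← min(3, 4) = 3
bits (lane 0 leftmost): 1110

predicate = 1110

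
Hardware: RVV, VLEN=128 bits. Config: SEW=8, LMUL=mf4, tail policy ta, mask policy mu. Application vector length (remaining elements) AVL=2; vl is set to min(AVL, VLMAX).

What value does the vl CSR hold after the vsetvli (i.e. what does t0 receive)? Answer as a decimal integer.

vl = 2

VLMAX = (128 × 1/4) / 8 = 4 lanes
AVL=2 ≤ VLMAX=4, so vl = 2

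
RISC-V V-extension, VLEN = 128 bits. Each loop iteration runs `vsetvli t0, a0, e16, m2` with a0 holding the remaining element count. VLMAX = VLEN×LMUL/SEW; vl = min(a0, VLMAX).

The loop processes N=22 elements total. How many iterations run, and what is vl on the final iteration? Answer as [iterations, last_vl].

VLMAX = VLEN×LMUL/SEW = 128×2/16 = 16
N=22: ⌈22/16⌉ = 2 iters; last vl = 22 − 1×16 = 6

[iterations, last_vl] = [2, 6]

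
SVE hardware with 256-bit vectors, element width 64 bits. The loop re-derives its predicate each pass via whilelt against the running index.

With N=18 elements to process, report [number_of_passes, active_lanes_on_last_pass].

[iterations, last_vl] = [5, 2]

register lanes = 256/64 = 4
18 elements at 4/iter → 5 passes, remainder 2 on the last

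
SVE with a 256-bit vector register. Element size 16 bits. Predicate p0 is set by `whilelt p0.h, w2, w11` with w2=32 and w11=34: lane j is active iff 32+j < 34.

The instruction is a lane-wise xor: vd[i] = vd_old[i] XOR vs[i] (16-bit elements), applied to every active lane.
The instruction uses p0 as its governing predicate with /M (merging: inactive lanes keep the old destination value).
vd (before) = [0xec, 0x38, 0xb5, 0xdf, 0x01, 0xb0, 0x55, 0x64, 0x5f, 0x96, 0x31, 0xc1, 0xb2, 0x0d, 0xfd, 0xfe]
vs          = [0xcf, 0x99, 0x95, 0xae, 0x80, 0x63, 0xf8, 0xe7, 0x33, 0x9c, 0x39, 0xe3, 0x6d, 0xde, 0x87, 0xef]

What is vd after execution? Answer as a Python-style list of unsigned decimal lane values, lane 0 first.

lane count: 256 div 16 = 16
p0[j] = (32+j < 34); true for j=0..1 → 2 lanes set
vd[0] xor(0xec,0xcf) -> 0x23
vd[1] xor(0x38,0x99) -> 0xa1
vd[2] tail/keep -> 0xb5
vd[3] tail/keep -> 0xdf
vd[4] tail/keep -> 0x01
vd[5] tail/keep -> 0xb0
vd[6] tail/keep -> 0x55
vd[7] tail/keep -> 0x64
vd[8] tail/keep -> 0x5f
vd[9] tail/keep -> 0x96
vd[10] tail/keep -> 0x31
vd[11] tail/keep -> 0xc1
vd[12] tail/keep -> 0xb2
vd[13] tail/keep -> 0x0d
vd[14] tail/keep -> 0xfd
vd[15] tail/keep -> 0xfe

vd = [35, 161, 181, 223, 1, 176, 85, 100, 95, 150, 49, 193, 178, 13, 253, 254]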